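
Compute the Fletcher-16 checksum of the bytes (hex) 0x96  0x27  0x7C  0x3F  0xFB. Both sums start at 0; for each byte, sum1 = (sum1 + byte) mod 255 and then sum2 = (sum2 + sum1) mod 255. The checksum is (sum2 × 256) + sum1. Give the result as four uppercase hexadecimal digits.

7D75

Running sums (mod 255):
  after byte 0 (0x96): sum1=150, sum2=150
  after byte 1 (0x27): sum1=189, sum2=84
  after byte 2 (0x7C): sum1=58, sum2=142
  after byte 3 (0x3F): sum1=121, sum2=8
  after byte 4 (0xFB): sum1=117, sum2=125
Checksum = sum2·256 + sum1 = 125·256 + 117 = 32117 = 0x7D75.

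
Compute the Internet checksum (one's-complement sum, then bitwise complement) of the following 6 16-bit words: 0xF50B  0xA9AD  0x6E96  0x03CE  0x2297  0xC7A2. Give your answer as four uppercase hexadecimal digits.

One's-complement addition (fold any carry out of bit 15 back into bit 0):
  0xF50B + 0xA9AD = 0x19EB8 → wrap carry → 0x9EB9
  0x9EB9 + 0x6E96 = 0x10D4F → wrap carry → 0x0D50
  0x0D50 + 0x03CE = 0x0111E
  0x111E + 0x2297 = 0x033B5
  0x33B5 + 0xC7A2 = 0x0FB57
One's-complement sum = 0xFB57.
Checksum = ~0xFB57 & 0xFFFF = 0x04A8.

04A8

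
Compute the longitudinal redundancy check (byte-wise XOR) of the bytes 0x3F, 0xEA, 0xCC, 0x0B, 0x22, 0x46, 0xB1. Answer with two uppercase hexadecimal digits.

XOR the bytes together:
  start with 0x3F
  0x3F ⊕ 0xEA = 0xD5
  0xD5 ⊕ 0xCC = 0x19
  0x19 ⊕ 0x0B = 0x12
  0x12 ⊕ 0x22 = 0x30
  0x30 ⊕ 0x46 = 0x76
  0x76 ⊕ 0xB1 = 0xC7

C7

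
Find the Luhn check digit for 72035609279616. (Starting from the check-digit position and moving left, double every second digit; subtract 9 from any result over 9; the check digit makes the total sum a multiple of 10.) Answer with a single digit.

3

Partial digits right→left: 6 1 6 9 7 2 9 0 6 5 3 0 2 7
Double every second digit counting from the check-digit position (so the 1st, 3rd, 5th, ... of the partial from the right).
  doubled (with −9 where >9): 3 3 5 9 3 6 4 → sum 33
  kept as-is: 1 9 2 0 5 0 7 → sum 24
Total = 33 + 24 = 57.
Check digit = (10 − (57 mod 10)) mod 10 = 3.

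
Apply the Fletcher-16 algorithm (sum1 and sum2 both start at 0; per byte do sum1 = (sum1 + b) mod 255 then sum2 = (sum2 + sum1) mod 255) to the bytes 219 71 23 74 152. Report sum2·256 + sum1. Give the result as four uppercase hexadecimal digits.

Running sums (mod 255):
  after byte 0 (219): sum1=219, sum2=219
  after byte 1 (71): sum1=35, sum2=254
  after byte 2 (23): sum1=58, sum2=57
  after byte 3 (74): sum1=132, sum2=189
  after byte 4 (152): sum1=29, sum2=218
Checksum = sum2·256 + sum1 = 218·256 + 29 = 55837 = 0xDA1D.

DA1D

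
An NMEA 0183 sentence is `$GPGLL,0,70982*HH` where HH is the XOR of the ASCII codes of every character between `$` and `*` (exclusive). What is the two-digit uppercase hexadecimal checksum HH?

XOR the ASCII codes of the payload characters:
  'G' = 0x47 → acc = 0x47
  'P' = 0x50 → acc = 0x17
  'G' = 0x47 → acc = 0x50
  'L' = 0x4C → acc = 0x1C
  'L' = 0x4C → acc = 0x50
  ',' = 0x2C → acc = 0x7C
  '0' = 0x30 → acc = 0x4C
  ',' = 0x2C → acc = 0x60
  '7' = 0x37 → acc = 0x57
  '0' = 0x30 → acc = 0x67
  '9' = 0x39 → acc = 0x5E
  '8' = 0x38 → acc = 0x66
  '2' = 0x32 → acc = 0x54
Checksum = 0x54.

54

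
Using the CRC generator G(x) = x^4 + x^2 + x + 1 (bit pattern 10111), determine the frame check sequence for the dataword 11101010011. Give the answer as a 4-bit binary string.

0111

Append 4 zeros: 111010100110000. Divide by 10111 (XOR where the leading bit is 1):
  pos 0: 11101 XOR 10111 = 01010
  pos 1: 10100 XOR 10111 = 00011
  pos 4: 11100 XOR 10111 = 01011
  pos 5: 10111 XOR 10111 = 00000
  pos 10: 10000 XOR 10111 = 00111
Remainder (last 4 bits) = 0111. This is the CRC / FCS.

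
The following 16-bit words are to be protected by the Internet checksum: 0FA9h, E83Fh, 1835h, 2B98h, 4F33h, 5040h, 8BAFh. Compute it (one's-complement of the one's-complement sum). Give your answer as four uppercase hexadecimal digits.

9926

One's-complement addition (fold any carry out of bit 15 back into bit 0):
  0x0FA9 + 0xE83F = 0x0F7E8
  0xF7E8 + 0x1835 = 0x1101D → wrap carry → 0x101E
  0x101E + 0x2B98 = 0x03BB6
  0x3BB6 + 0x4F33 = 0x08AE9
  0x8AE9 + 0x5040 = 0x0DB29
  0xDB29 + 0x8BAF = 0x166D8 → wrap carry → 0x66D9
One's-complement sum = 0x66D9.
Checksum = ~0x66D9 & 0xFFFF = 0x9926.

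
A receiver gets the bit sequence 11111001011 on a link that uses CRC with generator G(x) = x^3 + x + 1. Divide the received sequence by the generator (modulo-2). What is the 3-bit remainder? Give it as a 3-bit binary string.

Modulo-2 division of 11111001011 by 1011:
  pos 0: 1111 XOR 1011 = 0100
  pos 1: 1001 XOR 1011 = 0010
  pos 3: 1000 XOR 1011 = 0011
  pos 5: 1110 XOR 1011 = 0101
  pos 6: 1011 XOR 1011 = 0000
Remainder = 001 (nonzero — an error is detected).

001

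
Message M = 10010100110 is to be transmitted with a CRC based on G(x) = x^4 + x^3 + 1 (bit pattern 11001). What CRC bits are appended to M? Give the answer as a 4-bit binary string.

Append 4 zeros: 100101001100000. Divide by 11001 (XOR where the leading bit is 1):
  pos 0: 10010 XOR 11001 = 01011
  pos 1: 10111 XOR 11001 = 01110
  pos 2: 11100 XOR 11001 = 00101
  pos 4: 10101 XOR 11001 = 01100
  pos 5: 11001 XOR 11001 = 00000
Remainder (last 4 bits) = 0000. This is the CRC / FCS.

0000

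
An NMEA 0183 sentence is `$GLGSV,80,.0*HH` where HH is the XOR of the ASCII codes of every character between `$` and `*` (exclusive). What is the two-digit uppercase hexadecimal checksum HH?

XOR the ASCII codes of the payload characters:
  'G' = 0x47 → acc = 0x47
  'L' = 0x4C → acc = 0x0B
  'G' = 0x47 → acc = 0x4C
  'S' = 0x53 → acc = 0x1F
  'V' = 0x56 → acc = 0x49
  ',' = 0x2C → acc = 0x65
  '8' = 0x38 → acc = 0x5D
  '0' = 0x30 → acc = 0x6D
  ',' = 0x2C → acc = 0x41
  '.' = 0x2E → acc = 0x6F
  '0' = 0x30 → acc = 0x5F
Checksum = 0x5F.

5F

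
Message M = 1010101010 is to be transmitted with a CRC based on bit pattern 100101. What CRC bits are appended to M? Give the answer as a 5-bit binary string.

Append 5 zeros: 101010101000000. Divide by 100101 (XOR where the leading bit is 1):
  pos 0: 101010 XOR 100101 = 001111
  pos 2: 111110 XOR 100101 = 011011
  pos 3: 110111 XOR 100101 = 010010
  pos 4: 100100 XOR 100101 = 000001
  pos 9: 100000 XOR 100101 = 000101
Remainder (last 5 bits) = 00101. This is the CRC / FCS.

00101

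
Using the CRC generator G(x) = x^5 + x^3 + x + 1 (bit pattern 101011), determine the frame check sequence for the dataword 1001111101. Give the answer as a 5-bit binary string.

Append 5 zeros: 100111110100000. Divide by 101011 (XOR where the leading bit is 1):
  pos 0: 100111 XOR 101011 = 001100
  pos 2: 110011 XOR 101011 = 011000
  pos 3: 110000 XOR 101011 = 011011
  pos 4: 110111 XOR 101011 = 011100
  pos 5: 111000 XOR 101011 = 010011
  pos 6: 100110 XOR 101011 = 001101
  pos 8: 110100 XOR 101011 = 011111
  pos 9: 111110 XOR 101011 = 010101
Remainder (last 5 bits) = 10101. This is the CRC / FCS.

10101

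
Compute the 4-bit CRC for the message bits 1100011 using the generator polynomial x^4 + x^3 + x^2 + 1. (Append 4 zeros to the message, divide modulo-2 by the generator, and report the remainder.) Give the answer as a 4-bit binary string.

0110

Append 4 zeros: 11000110000. Divide by 11101 (XOR where the leading bit is 1):
  pos 0: 11000 XOR 11101 = 00101
  pos 2: 10111 XOR 11101 = 01010
  pos 3: 10100 XOR 11101 = 01001
  pos 4: 10010 XOR 11101 = 01111
  pos 5: 11110 XOR 11101 = 00011
Remainder (last 4 bits) = 0110. This is the CRC / FCS.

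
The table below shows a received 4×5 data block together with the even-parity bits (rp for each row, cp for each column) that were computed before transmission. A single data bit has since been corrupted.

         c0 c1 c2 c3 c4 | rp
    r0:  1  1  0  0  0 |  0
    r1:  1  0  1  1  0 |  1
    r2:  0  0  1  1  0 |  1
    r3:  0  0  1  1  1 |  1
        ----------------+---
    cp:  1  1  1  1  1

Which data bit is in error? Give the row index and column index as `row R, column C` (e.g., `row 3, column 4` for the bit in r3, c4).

row 2, column 0

Recompute each row's even parity and compare to rp:
  r0: data parity 0, sent rp 0 → ok
  r1: data parity 1, sent rp 1 → ok
  r2: data parity 0, sent rp 1 → mismatch
  r3: data parity 1, sent rp 1 → ok
Recompute each column's even parity and compare to cp:
  c0: data parity 0, sent cp 1 → mismatch
  c1: data parity 1, sent cp 1 → ok
  c2: data parity 1, sent cp 1 → ok
  c3: data parity 1, sent cp 1 → ok
  c4: data parity 1, sent cp 1 → ok
Exactly one row (r2) and one column (c0) fail → the flipped bit is at their intersection.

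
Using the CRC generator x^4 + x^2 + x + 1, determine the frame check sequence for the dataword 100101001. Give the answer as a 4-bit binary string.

1100

Append 4 zeros: 1001010010000. Divide by 10111 (XOR where the leading bit is 1):
  pos 0: 10010 XOR 10111 = 00101
  pos 2: 10110 XOR 10111 = 00001
  pos 6: 10100 XOR 10111 = 00011
Remainder (last 4 bits) = 1100. This is the CRC / FCS.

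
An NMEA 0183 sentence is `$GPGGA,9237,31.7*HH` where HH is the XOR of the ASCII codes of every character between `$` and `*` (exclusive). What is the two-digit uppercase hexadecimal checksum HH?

XOR the ASCII codes of the payload characters:
  'G' = 0x47 → acc = 0x47
  'P' = 0x50 → acc = 0x17
  'G' = 0x47 → acc = 0x50
  'G' = 0x47 → acc = 0x17
  'A' = 0x41 → acc = 0x56
  ',' = 0x2C → acc = 0x7A
  '9' = 0x39 → acc = 0x43
  '2' = 0x32 → acc = 0x71
  '3' = 0x33 → acc = 0x42
  '7' = 0x37 → acc = 0x75
  ',' = 0x2C → acc = 0x59
  '3' = 0x33 → acc = 0x6A
  '1' = 0x31 → acc = 0x5B
  '.' = 0x2E → acc = 0x75
  '7' = 0x37 → acc = 0x42
Checksum = 0x42.

42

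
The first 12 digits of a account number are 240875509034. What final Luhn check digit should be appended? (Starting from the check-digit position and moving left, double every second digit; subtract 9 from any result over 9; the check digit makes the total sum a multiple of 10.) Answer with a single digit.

Partial digits right→left: 4 3 0 9 0 5 5 7 8 0 4 2
Double every second digit counting from the check-digit position (so the 1st, 3rd, 5th, ... of the partial from the right).
  doubled (with −9 where >9): 8 0 0 1 7 8 → sum 24
  kept as-is: 3 9 5 7 0 2 → sum 26
Total = 24 + 26 = 50.
Check digit = (10 − (50 mod 10)) mod 10 = 0.

0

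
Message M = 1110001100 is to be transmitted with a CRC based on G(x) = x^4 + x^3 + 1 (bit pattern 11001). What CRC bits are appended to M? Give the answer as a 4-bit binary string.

Append 4 zeros: 11100011000000. Divide by 11001 (XOR where the leading bit is 1):
  pos 0: 11100 XOR 11001 = 00101
  pos 2: 10101 XOR 11001 = 01100
  pos 3: 11001 XOR 11001 = 00000
Remainder (last 4 bits) = 0000. This is the CRC / FCS.

0000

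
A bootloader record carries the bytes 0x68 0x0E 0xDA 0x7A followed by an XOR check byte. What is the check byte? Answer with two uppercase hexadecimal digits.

C6

XOR the bytes together:
  start with 0x68
  0x68 ⊕ 0x0E = 0x66
  0x66 ⊕ 0xDA = 0xBC
  0xBC ⊕ 0x7A = 0xC6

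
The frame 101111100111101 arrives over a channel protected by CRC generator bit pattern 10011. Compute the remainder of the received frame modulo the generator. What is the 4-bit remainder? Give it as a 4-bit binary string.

Modulo-2 division of 101111100111101 by 10011:
  pos 0: 10111 XOR 10011 = 00100
  pos 2: 10011 XOR 10011 = 00000
  pos 9: 11110 XOR 10011 = 01101
  pos 10: 11011 XOR 10011 = 01000
Remainder = 1000 (nonzero — an error is detected).

1000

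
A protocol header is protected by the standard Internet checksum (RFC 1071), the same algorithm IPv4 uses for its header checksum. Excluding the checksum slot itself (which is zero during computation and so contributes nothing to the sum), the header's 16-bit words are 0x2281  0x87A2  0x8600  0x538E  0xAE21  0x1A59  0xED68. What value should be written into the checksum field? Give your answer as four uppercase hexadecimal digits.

One's-complement addition (fold any carry out of bit 15 back into bit 0):
  0x2281 + 0x87A2 = 0x0AA23
  0xAA23 + 0x8600 = 0x13023 → wrap carry → 0x3024
  0x3024 + 0x538E = 0x083B2
  0x83B2 + 0xAE21 = 0x131D3 → wrap carry → 0x31D4
  0x31D4 + 0x1A59 = 0x04C2D
  0x4C2D + 0xED68 = 0x13995 → wrap carry → 0x3996
One's-complement sum = 0x3996.
Checksum = ~0x3996 & 0xFFFF = 0xC669.

C669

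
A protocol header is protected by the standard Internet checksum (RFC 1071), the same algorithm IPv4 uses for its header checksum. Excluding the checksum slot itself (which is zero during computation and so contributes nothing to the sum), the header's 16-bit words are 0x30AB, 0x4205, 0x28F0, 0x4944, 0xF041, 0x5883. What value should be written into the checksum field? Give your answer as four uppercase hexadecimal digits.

One's-complement addition (fold any carry out of bit 15 back into bit 0):
  0x30AB + 0x4205 = 0x072B0
  0x72B0 + 0x28F0 = 0x09BA0
  0x9BA0 + 0x4944 = 0x0E4E4
  0xE4E4 + 0xF041 = 0x1D525 → wrap carry → 0xD526
  0xD526 + 0x5883 = 0x12DA9 → wrap carry → 0x2DAA
One's-complement sum = 0x2DAA.
Checksum = ~0x2DAA & 0xFFFF = 0xD255.

D255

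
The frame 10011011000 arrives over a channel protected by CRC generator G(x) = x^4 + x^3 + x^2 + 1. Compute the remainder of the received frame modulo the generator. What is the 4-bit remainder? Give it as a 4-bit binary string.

0010

Modulo-2 division of 10011011000 by 11101:
  pos 0: 10011 XOR 11101 = 01110
  pos 1: 11100 XOR 11101 = 00001
  pos 5: 11100 XOR 11101 = 00001
Remainder = 0010 (nonzero — an error is detected).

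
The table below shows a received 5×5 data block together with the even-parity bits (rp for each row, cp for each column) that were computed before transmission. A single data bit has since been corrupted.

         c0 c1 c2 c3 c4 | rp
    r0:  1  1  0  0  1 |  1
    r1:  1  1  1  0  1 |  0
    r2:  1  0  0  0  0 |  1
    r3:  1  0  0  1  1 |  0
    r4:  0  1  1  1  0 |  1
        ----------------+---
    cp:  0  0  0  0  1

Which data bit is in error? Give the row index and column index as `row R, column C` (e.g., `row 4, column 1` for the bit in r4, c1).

Recompute each row's even parity and compare to rp:
  r0: data parity 1, sent rp 1 → ok
  r1: data parity 0, sent rp 0 → ok
  r2: data parity 1, sent rp 1 → ok
  r3: data parity 1, sent rp 0 → mismatch
  r4: data parity 1, sent rp 1 → ok
Recompute each column's even parity and compare to cp:
  c0: data parity 0, sent cp 0 → ok
  c1: data parity 1, sent cp 0 → mismatch
  c2: data parity 0, sent cp 0 → ok
  c3: data parity 0, sent cp 0 → ok
  c4: data parity 1, sent cp 1 → ok
Exactly one row (r3) and one column (c1) fail → the flipped bit is at their intersection.

row 3, column 1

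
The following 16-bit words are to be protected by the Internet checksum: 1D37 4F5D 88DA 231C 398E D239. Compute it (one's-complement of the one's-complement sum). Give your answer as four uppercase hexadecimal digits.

DBAC

One's-complement addition (fold any carry out of bit 15 back into bit 0):
  0x1D37 + 0x4F5D = 0x06C94
  0x6C94 + 0x88DA = 0x0F56E
  0xF56E + 0x231C = 0x1188A → wrap carry → 0x188B
  0x188B + 0x398E = 0x05219
  0x5219 + 0xD239 = 0x12452 → wrap carry → 0x2453
One's-complement sum = 0x2453.
Checksum = ~0x2453 & 0xFFFF = 0xDBAC.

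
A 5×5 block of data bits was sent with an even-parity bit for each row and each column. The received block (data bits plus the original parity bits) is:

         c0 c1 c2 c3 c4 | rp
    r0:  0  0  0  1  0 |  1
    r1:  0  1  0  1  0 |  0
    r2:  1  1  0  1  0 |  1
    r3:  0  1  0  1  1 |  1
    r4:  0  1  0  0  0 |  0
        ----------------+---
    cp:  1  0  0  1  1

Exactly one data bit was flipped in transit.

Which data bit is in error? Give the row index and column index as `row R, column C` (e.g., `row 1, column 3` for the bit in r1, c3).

row 4, column 3

Recompute each row's even parity and compare to rp:
  r0: data parity 1, sent rp 1 → ok
  r1: data parity 0, sent rp 0 → ok
  r2: data parity 1, sent rp 1 → ok
  r3: data parity 1, sent rp 1 → ok
  r4: data parity 1, sent rp 0 → mismatch
Recompute each column's even parity and compare to cp:
  c0: data parity 1, sent cp 1 → ok
  c1: data parity 0, sent cp 0 → ok
  c2: data parity 0, sent cp 0 → ok
  c3: data parity 0, sent cp 1 → mismatch
  c4: data parity 1, sent cp 1 → ok
Exactly one row (r4) and one column (c3) fail → the flipped bit is at their intersection.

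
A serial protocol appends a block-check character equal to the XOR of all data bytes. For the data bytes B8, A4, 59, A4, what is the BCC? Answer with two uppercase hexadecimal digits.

E1

XOR the bytes together:
  start with 0xB8
  0xB8 ⊕ 0xA4 = 0x1C
  0x1C ⊕ 0x59 = 0x45
  0x45 ⊕ 0xA4 = 0xE1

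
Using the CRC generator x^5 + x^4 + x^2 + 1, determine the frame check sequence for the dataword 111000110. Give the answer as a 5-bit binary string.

01011

Append 5 zeros: 11100011000000. Divide by 110101 (XOR where the leading bit is 1):
  pos 0: 111000 XOR 110101 = 001101
  pos 2: 110111 XOR 110101 = 000010
  pos 6: 100000 XOR 110101 = 010101
  pos 7: 101010 XOR 110101 = 011111
  pos 8: 111110 XOR 110101 = 001011
Remainder (last 5 bits) = 01011. This is the CRC / FCS.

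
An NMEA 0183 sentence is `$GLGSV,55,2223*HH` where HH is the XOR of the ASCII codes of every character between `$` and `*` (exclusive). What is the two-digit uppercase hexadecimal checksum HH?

48

XOR the ASCII codes of the payload characters:
  'G' = 0x47 → acc = 0x47
  'L' = 0x4C → acc = 0x0B
  'G' = 0x47 → acc = 0x4C
  'S' = 0x53 → acc = 0x1F
  'V' = 0x56 → acc = 0x49
  ',' = 0x2C → acc = 0x65
  '5' = 0x35 → acc = 0x50
  '5' = 0x35 → acc = 0x65
  ',' = 0x2C → acc = 0x49
  '2' = 0x32 → acc = 0x7B
  '2' = 0x32 → acc = 0x49
  '2' = 0x32 → acc = 0x7B
  '3' = 0x33 → acc = 0x48
Checksum = 0x48.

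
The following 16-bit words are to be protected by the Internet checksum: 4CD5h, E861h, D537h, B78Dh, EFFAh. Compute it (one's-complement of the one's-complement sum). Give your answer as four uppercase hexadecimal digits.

4E08

One's-complement addition (fold any carry out of bit 15 back into bit 0):
  0x4CD5 + 0xE861 = 0x13536 → wrap carry → 0x3537
  0x3537 + 0xD537 = 0x10A6E → wrap carry → 0x0A6F
  0x0A6F + 0xB78D = 0x0C1FC
  0xC1FC + 0xEFFA = 0x1B1F6 → wrap carry → 0xB1F7
One's-complement sum = 0xB1F7.
Checksum = ~0xB1F7 & 0xFFFF = 0x4E08.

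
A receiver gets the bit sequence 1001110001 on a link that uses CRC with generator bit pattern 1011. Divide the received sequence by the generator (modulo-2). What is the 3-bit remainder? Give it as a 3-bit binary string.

Modulo-2 division of 1001110001 by 1011:
  pos 0: 1001 XOR 1011 = 0010
  pos 2: 1011 XOR 1011 = 0000
Remainder = 001 (nonzero — an error is detected).

001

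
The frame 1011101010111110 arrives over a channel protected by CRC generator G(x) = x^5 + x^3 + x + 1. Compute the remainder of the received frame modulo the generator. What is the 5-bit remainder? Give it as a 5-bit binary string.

Modulo-2 division of 1011101010111110 by 101011:
  pos 0: 101110 XOR 101011 = 000101
  pos 3: 101101 XOR 101011 = 000110
  pos 6: 110011 XOR 101011 = 011000
  pos 7: 110001 XOR 101011 = 011010
  pos 8: 110101 XOR 101011 = 011110
  pos 9: 111101 XOR 101011 = 010110
  pos 10: 101100 XOR 101011 = 000111
Remainder = 00111 (nonzero — an error is detected).

00111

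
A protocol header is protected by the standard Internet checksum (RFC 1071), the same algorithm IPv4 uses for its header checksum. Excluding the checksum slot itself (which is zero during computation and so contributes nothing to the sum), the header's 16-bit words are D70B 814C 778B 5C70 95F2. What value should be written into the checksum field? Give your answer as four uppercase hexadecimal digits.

3DB9

One's-complement addition (fold any carry out of bit 15 back into bit 0):
  0xD70B + 0x814C = 0x15857 → wrap carry → 0x5858
  0x5858 + 0x778B = 0x0CFE3
  0xCFE3 + 0x5C70 = 0x12C53 → wrap carry → 0x2C54
  0x2C54 + 0x95F2 = 0x0C246
One's-complement sum = 0xC246.
Checksum = ~0xC246 & 0xFFFF = 0x3DB9.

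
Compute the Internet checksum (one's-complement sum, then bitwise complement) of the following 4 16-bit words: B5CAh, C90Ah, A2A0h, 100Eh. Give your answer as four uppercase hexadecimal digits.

CE7B

One's-complement addition (fold any carry out of bit 15 back into bit 0):
  0xB5CA + 0xC90A = 0x17ED4 → wrap carry → 0x7ED5
  0x7ED5 + 0xA2A0 = 0x12175 → wrap carry → 0x2176
  0x2176 + 0x100E = 0x03184
One's-complement sum = 0x3184.
Checksum = ~0x3184 & 0xFFFF = 0xCE7B.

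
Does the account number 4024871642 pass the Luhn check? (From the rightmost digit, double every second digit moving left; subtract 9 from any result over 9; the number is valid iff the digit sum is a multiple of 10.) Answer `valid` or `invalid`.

invalid

From the right, keep odd positions and double even positions (subtract 9 from any doubled value over 9):
  doubled (positions 2,4,...): 8 2 7 4 8 → sum 29
  kept (positions 1,3,...): 2 6 7 4 0 → sum 19
Total = 48.
48 mod 10 = 8, so the number is invalid.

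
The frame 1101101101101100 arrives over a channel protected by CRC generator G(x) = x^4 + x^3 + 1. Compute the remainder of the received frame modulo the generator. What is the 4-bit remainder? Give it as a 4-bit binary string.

0000

Modulo-2 division of 1101101101101100 by 11001:
  pos 0: 11011 XOR 11001 = 00010
  pos 3: 10011 XOR 11001 = 01010
  pos 4: 10100 XOR 11001 = 01101
  pos 5: 11011 XOR 11001 = 00010
  pos 8: 10101 XOR 11001 = 01100
  pos 9: 11001 XOR 11001 = 00000
Remainder = 0000 (zero — the frame passes the CRC check).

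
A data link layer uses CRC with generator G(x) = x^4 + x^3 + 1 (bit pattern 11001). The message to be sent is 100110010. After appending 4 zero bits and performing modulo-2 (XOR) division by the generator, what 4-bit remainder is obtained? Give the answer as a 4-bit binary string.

Append 4 zeros: 1001100100000. Divide by 11001 (XOR where the leading bit is 1):
  pos 0: 10011 XOR 11001 = 01010
  pos 1: 10100 XOR 11001 = 01101
  pos 2: 11010 XOR 11001 = 00011
  pos 5: 11100 XOR 11001 = 00101
  pos 7: 10100 XOR 11001 = 01101
  pos 8: 11010 XOR 11001 = 00011
Remainder (last 4 bits) = 0011. This is the CRC / FCS.

0011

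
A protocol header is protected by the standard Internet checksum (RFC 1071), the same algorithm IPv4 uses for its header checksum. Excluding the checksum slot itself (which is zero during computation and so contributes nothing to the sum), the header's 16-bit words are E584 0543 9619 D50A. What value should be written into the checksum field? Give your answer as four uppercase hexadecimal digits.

AA13

One's-complement addition (fold any carry out of bit 15 back into bit 0):
  0xE584 + 0x0543 = 0x0EAC7
  0xEAC7 + 0x9619 = 0x180E0 → wrap carry → 0x80E1
  0x80E1 + 0xD50A = 0x155EB → wrap carry → 0x55EC
One's-complement sum = 0x55EC.
Checksum = ~0x55EC & 0xFFFF = 0xAA13.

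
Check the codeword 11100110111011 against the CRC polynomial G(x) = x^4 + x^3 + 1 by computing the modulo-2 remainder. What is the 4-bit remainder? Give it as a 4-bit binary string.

Modulo-2 division of 11100110111011 by 11001:
  pos 0: 11100 XOR 11001 = 00101
  pos 2: 10111 XOR 11001 = 01110
  pos 3: 11100 XOR 11001 = 00101
  pos 5: 10111 XOR 11001 = 01110
  pos 6: 11101 XOR 11001 = 00100
  pos 8: 10001 XOR 11001 = 01000
  pos 9: 10001 XOR 11001 = 01000
Remainder = 1000 (nonzero — an error is detected).

1000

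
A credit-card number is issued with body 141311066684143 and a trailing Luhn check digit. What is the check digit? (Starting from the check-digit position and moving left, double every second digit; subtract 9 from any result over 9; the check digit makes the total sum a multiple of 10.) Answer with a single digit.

8

Partial digits right→left: 3 4 1 4 8 6 6 6 0 1 1 3 1 4 1
Double every second digit counting from the check-digit position (so the 1st, 3rd, 5th, ... of the partial from the right).
  doubled (with −9 where >9): 6 2 7 3 0 2 2 2 → sum 24
  kept as-is: 4 4 6 6 1 3 4 → sum 28
Total = 24 + 28 = 52.
Check digit = (10 − (52 mod 10)) mod 10 = 8.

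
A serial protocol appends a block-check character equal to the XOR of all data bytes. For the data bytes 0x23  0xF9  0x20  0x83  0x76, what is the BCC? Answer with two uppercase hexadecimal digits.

XOR the bytes together:
  start with 0x23
  0x23 ⊕ 0xF9 = 0xDA
  0xDA ⊕ 0x20 = 0xFA
  0xFA ⊕ 0x83 = 0x79
  0x79 ⊕ 0x76 = 0x0F

0F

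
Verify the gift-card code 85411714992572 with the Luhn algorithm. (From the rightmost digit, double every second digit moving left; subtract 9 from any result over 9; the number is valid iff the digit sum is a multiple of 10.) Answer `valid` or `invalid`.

From the right, keep odd positions and double even positions (subtract 9 from any doubled value over 9):
  doubled (positions 2,4,...): 5 4 9 2 2 8 7 → sum 37
  kept (positions 1,3,...): 2 5 9 4 7 1 5 → sum 33
Total = 70.
70 mod 10 = 0, so the number is valid.

valid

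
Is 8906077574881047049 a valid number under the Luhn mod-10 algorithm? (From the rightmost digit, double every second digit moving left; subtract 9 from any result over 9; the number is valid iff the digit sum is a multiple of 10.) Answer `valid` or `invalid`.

valid

From the right, keep odd positions and double even positions (subtract 9 from any doubled value over 9):
  doubled (positions 2,4,...): 8 5 0 7 8 1 5 3 9 → sum 46
  kept (positions 1,3,...): 9 0 4 1 8 7 7 0 0 8 → sum 44
Total = 90.
90 mod 10 = 0, so the number is valid.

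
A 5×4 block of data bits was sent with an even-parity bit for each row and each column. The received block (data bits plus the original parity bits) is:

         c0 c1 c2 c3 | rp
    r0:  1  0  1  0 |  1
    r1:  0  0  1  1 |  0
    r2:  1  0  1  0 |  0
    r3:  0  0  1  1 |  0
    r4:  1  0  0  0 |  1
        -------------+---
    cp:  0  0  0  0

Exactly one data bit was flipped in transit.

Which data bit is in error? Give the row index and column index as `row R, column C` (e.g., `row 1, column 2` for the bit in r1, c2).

Recompute each row's even parity and compare to rp:
  r0: data parity 0, sent rp 1 → mismatch
  r1: data parity 0, sent rp 0 → ok
  r2: data parity 0, sent rp 0 → ok
  r3: data parity 0, sent rp 0 → ok
  r4: data parity 1, sent rp 1 → ok
Recompute each column's even parity and compare to cp:
  c0: data parity 1, sent cp 0 → mismatch
  c1: data parity 0, sent cp 0 → ok
  c2: data parity 0, sent cp 0 → ok
  c3: data parity 0, sent cp 0 → ok
Exactly one row (r0) and one column (c0) fail → the flipped bit is at their intersection.

row 0, column 0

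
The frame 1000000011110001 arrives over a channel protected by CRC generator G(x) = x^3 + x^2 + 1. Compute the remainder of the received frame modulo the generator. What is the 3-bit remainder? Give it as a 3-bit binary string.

000

Modulo-2 division of 1000000011110001 by 1101:
  pos 0: 1000 XOR 1101 = 0101
  pos 1: 1010 XOR 1101 = 0111
  pos 2: 1110 XOR 1101 = 0011
  pos 4: 1100 XOR 1101 = 0001
  pos 7: 1111 XOR 1101 = 0010
  pos 9: 1010 XOR 1101 = 0111
  pos 10: 1110 XOR 1101 = 0011
  pos 12: 1101 XOR 1101 = 0000
Remainder = 000 (zero — the frame passes the CRC check).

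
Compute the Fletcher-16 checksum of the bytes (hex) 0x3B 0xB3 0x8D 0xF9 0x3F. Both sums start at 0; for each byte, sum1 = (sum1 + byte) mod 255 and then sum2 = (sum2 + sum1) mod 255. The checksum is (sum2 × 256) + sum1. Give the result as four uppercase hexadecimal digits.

D2B5

Running sums (mod 255):
  after byte 0 (0x3B): sum1=59, sum2=59
  after byte 1 (0xB3): sum1=238, sum2=42
  after byte 2 (0x8D): sum1=124, sum2=166
  after byte 3 (0xF9): sum1=118, sum2=29
  after byte 4 (0x3F): sum1=181, sum2=210
Checksum = sum2·256 + sum1 = 210·256 + 181 = 53941 = 0xD2B5.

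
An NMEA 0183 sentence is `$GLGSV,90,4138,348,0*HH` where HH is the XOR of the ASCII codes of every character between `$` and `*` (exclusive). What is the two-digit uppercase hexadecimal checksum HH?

41

XOR the ASCII codes of the payload characters:
  'G' = 0x47 → acc = 0x47
  'L' = 0x4C → acc = 0x0B
  'G' = 0x47 → acc = 0x4C
  'S' = 0x53 → acc = 0x1F
  'V' = 0x56 → acc = 0x49
  ',' = 0x2C → acc = 0x65
  '9' = 0x39 → acc = 0x5C
  '0' = 0x30 → acc = 0x6C
  ',' = 0x2C → acc = 0x40
  '4' = 0x34 → acc = 0x74
  '1' = 0x31 → acc = 0x45
  '3' = 0x33 → acc = 0x76
  '8' = 0x38 → acc = 0x4E
  ',' = 0x2C → acc = 0x62
  '3' = 0x33 → acc = 0x51
  '4' = 0x34 → acc = 0x65
  '8' = 0x38 → acc = 0x5D
  ',' = 0x2C → acc = 0x71
  '0' = 0x30 → acc = 0x41
Checksum = 0x41.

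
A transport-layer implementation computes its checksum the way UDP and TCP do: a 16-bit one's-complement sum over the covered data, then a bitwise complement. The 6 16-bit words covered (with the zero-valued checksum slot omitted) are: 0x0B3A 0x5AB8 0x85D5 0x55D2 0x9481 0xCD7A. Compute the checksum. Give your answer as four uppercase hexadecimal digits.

5C69

One's-complement addition (fold any carry out of bit 15 back into bit 0):
  0x0B3A + 0x5AB8 = 0x065F2
  0x65F2 + 0x85D5 = 0x0EBC7
  0xEBC7 + 0x55D2 = 0x14199 → wrap carry → 0x419A
  0x419A + 0x9481 = 0x0D61B
  0xD61B + 0xCD7A = 0x1A395 → wrap carry → 0xA396
One's-complement sum = 0xA396.
Checksum = ~0xA396 & 0xFFFF = 0x5C69.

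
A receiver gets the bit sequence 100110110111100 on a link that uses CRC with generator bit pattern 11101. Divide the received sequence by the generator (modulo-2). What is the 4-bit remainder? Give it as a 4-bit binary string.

Modulo-2 division of 100110110111100 by 11101:
  pos 0: 10011 XOR 11101 = 01110
  pos 1: 11100 XOR 11101 = 00001
  pos 5: 11101 XOR 11101 = 00000
  pos 10: 11100 XOR 11101 = 00001
Remainder = 0001 (nonzero — an error is detected).

0001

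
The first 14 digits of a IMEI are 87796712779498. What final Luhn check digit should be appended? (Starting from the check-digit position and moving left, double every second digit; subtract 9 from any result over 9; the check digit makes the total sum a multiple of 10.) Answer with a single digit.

0

Partial digits right→left: 8 9 4 9 7 7 2 1 7 6 9 7 7 8
Double every second digit counting from the check-digit position (so the 1st, 3rd, 5th, ... of the partial from the right).
  doubled (with −9 where >9): 7 8 5 4 5 9 5 → sum 43
  kept as-is: 9 9 7 1 6 7 8 → sum 47
Total = 43 + 47 = 90.
Check digit = (10 − (90 mod 10)) mod 10 = 0.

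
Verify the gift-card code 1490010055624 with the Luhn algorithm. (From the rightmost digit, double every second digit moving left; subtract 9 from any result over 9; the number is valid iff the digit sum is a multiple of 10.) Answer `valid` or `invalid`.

valid

From the right, keep odd positions and double even positions (subtract 9 from any doubled value over 9):
  doubled (positions 2,4,...): 4 1 0 2 0 8 → sum 15
  kept (positions 1,3,...): 4 6 5 0 0 9 1 → sum 25
Total = 40.
40 mod 10 = 0, so the number is valid.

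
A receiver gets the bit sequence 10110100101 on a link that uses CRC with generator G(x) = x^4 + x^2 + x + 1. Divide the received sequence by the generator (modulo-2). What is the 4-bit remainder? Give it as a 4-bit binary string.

0000

Modulo-2 division of 10110100101 by 10111:
  pos 0: 10110 XOR 10111 = 00001
  pos 4: 11001 XOR 10111 = 01110
  pos 5: 11100 XOR 10111 = 01011
  pos 6: 10111 XOR 10111 = 00000
Remainder = 0000 (zero — the frame passes the CRC check).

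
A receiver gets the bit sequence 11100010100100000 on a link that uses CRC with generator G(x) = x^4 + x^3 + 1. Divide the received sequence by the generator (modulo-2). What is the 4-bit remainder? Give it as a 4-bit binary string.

Modulo-2 division of 11100010100100000 by 11001:
  pos 0: 11100 XOR 11001 = 00101
  pos 2: 10101 XOR 11001 = 01100
  pos 3: 11000 XOR 11001 = 00001
  pos 7: 11001 XOR 11001 = 00000
Remainder = 0000 (zero — the frame passes the CRC check).

0000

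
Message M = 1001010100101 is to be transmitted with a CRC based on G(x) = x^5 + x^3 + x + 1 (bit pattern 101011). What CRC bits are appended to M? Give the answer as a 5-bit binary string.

Append 5 zeros: 100101010010100000. Divide by 101011 (XOR where the leading bit is 1):
  pos 0: 100101 XOR 101011 = 001110
  pos 2: 111001 XOR 101011 = 010010
  pos 3: 100100 XOR 101011 = 001111
  pos 5: 111101 XOR 101011 = 010110
  pos 6: 101100 XOR 101011 = 000111
  pos 9: 111100 XOR 101011 = 010111
  pos 10: 101110 XOR 101011 = 000101
Remainder (last 5 bits) = 10100. This is the CRC / FCS.

10100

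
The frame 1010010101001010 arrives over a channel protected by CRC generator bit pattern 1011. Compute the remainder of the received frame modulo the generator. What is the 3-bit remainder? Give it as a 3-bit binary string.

Modulo-2 division of 1010010101001010 by 1011:
  pos 0: 1010 XOR 1011 = 0001
  pos 3: 1010 XOR 1011 = 0001
  pos 6: 1101 XOR 1011 = 0110
  pos 7: 1100 XOR 1011 = 0111
  pos 8: 1110 XOR 1011 = 0101
  pos 9: 1011 XOR 1011 = 0000
Remainder = 010 (nonzero — an error is detected).

010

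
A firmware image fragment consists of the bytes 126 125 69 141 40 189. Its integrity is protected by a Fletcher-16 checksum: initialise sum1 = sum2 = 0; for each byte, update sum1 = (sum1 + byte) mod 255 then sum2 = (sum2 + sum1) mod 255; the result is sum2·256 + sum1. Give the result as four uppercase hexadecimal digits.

36B4

Running sums (mod 255):
  after byte 0 (126): sum1=126, sum2=126
  after byte 1 (125): sum1=251, sum2=122
  after byte 2 (69): sum1=65, sum2=187
  after byte 3 (141): sum1=206, sum2=138
  after byte 4 (40): sum1=246, sum2=129
  after byte 5 (189): sum1=180, sum2=54
Checksum = sum2·256 + sum1 = 54·256 + 180 = 14004 = 0x36B4.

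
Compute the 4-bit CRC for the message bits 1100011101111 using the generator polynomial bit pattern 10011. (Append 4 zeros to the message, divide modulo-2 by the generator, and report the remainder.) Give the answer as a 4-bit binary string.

Append 4 zeros: 11000111011110000. Divide by 10011 (XOR where the leading bit is 1):
  pos 0: 11000 XOR 10011 = 01011
  pos 1: 10111 XOR 10011 = 00100
  pos 3: 10011 XOR 10011 = 00000
  pos 9: 11110 XOR 10011 = 01101
  pos 10: 11010 XOR 10011 = 01001
  pos 11: 10010 XOR 10011 = 00001
Remainder (last 4 bits) = 0010. This is the CRC / FCS.

0010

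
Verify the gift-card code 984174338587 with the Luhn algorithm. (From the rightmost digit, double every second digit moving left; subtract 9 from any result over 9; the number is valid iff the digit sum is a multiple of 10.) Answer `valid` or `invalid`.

From the right, keep odd positions and double even positions (subtract 9 from any doubled value over 9):
  doubled (positions 2,4,...): 7 7 6 5 8 9 → sum 42
  kept (positions 1,3,...): 7 5 3 4 1 8 → sum 28
Total = 70.
70 mod 10 = 0, so the number is valid.

valid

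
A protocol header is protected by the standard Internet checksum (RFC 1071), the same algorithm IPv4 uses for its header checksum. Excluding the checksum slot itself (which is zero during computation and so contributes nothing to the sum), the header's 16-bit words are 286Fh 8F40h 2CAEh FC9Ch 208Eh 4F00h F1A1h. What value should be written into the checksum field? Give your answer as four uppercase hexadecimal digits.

One's-complement addition (fold any carry out of bit 15 back into bit 0):
  0x286F + 0x8F40 = 0x0B7AF
  0xB7AF + 0x2CAE = 0x0E45D
  0xE45D + 0xFC9C = 0x1E0F9 → wrap carry → 0xE0FA
  0xE0FA + 0x208E = 0x10188 → wrap carry → 0x0189
  0x0189 + 0x4F00 = 0x05089
  0x5089 + 0xF1A1 = 0x1422A → wrap carry → 0x422B
One's-complement sum = 0x422B.
Checksum = ~0x422B & 0xFFFF = 0xBDD4.

BDD4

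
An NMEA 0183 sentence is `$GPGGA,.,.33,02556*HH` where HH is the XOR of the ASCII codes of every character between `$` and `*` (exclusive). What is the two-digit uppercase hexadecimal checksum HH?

4E

XOR the ASCII codes of the payload characters:
  'G' = 0x47 → acc = 0x47
  'P' = 0x50 → acc = 0x17
  'G' = 0x47 → acc = 0x50
  'G' = 0x47 → acc = 0x17
  'A' = 0x41 → acc = 0x56
  ',' = 0x2C → acc = 0x7A
  '.' = 0x2E → acc = 0x54
  ',' = 0x2C → acc = 0x78
  '.' = 0x2E → acc = 0x56
  '3' = 0x33 → acc = 0x65
  '3' = 0x33 → acc = 0x56
  ',' = 0x2C → acc = 0x7A
  '0' = 0x30 → acc = 0x4A
  '2' = 0x32 → acc = 0x78
  '5' = 0x35 → acc = 0x4D
  '5' = 0x35 → acc = 0x78
  '6' = 0x36 → acc = 0x4E
Checksum = 0x4E.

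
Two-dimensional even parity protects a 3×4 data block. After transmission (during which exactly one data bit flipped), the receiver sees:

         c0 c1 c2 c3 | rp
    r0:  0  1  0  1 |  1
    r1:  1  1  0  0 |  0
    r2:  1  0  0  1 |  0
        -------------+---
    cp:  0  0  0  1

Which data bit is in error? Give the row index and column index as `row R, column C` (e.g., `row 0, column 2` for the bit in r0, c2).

row 0, column 3

Recompute each row's even parity and compare to rp:
  r0: data parity 0, sent rp 1 → mismatch
  r1: data parity 0, sent rp 0 → ok
  r2: data parity 0, sent rp 0 → ok
Recompute each column's even parity and compare to cp:
  c0: data parity 0, sent cp 0 → ok
  c1: data parity 0, sent cp 0 → ok
  c2: data parity 0, sent cp 0 → ok
  c3: data parity 0, sent cp 1 → mismatch
Exactly one row (r0) and one column (c3) fail → the flipped bit is at their intersection.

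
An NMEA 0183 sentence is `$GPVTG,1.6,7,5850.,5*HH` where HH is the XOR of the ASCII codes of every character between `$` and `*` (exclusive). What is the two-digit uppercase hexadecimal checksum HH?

XOR the ASCII codes of the payload characters:
  'G' = 0x47 → acc = 0x47
  'P' = 0x50 → acc = 0x17
  'V' = 0x56 → acc = 0x41
  'T' = 0x54 → acc = 0x15
  'G' = 0x47 → acc = 0x52
  ',' = 0x2C → acc = 0x7E
  '1' = 0x31 → acc = 0x4F
  '.' = 0x2E → acc = 0x61
  '6' = 0x36 → acc = 0x57
  ',' = 0x2C → acc = 0x7B
  '7' = 0x37 → acc = 0x4C
  ',' = 0x2C → acc = 0x60
  '5' = 0x35 → acc = 0x55
  '8' = 0x38 → acc = 0x6D
  '5' = 0x35 → acc = 0x58
  '0' = 0x30 → acc = 0x68
  '.' = 0x2E → acc = 0x46
  ',' = 0x2C → acc = 0x6A
  '5' = 0x35 → acc = 0x5F
Checksum = 0x5F.

5F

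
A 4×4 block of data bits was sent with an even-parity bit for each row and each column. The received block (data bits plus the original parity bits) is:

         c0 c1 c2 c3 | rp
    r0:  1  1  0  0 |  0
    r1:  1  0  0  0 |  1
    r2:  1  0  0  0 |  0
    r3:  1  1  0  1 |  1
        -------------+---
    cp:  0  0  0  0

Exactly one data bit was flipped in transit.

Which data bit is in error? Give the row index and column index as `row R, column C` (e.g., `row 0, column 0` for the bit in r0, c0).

Recompute each row's even parity and compare to rp:
  r0: data parity 0, sent rp 0 → ok
  r1: data parity 1, sent rp 1 → ok
  r2: data parity 1, sent rp 0 → mismatch
  r3: data parity 1, sent rp 1 → ok
Recompute each column's even parity and compare to cp:
  c0: data parity 0, sent cp 0 → ok
  c1: data parity 0, sent cp 0 → ok
  c2: data parity 0, sent cp 0 → ok
  c3: data parity 1, sent cp 0 → mismatch
Exactly one row (r2) and one column (c3) fail → the flipped bit is at their intersection.

row 2, column 3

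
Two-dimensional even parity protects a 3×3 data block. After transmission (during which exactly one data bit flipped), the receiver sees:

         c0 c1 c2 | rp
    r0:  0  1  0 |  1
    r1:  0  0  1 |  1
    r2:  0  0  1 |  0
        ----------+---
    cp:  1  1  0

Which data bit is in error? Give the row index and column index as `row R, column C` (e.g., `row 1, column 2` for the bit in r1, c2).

Recompute each row's even parity and compare to rp:
  r0: data parity 1, sent rp 1 → ok
  r1: data parity 1, sent rp 1 → ok
  r2: data parity 1, sent rp 0 → mismatch
Recompute each column's even parity and compare to cp:
  c0: data parity 0, sent cp 1 → mismatch
  c1: data parity 1, sent cp 1 → ok
  c2: data parity 0, sent cp 0 → ok
Exactly one row (r2) and one column (c0) fail → the flipped bit is at their intersection.

row 2, column 0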